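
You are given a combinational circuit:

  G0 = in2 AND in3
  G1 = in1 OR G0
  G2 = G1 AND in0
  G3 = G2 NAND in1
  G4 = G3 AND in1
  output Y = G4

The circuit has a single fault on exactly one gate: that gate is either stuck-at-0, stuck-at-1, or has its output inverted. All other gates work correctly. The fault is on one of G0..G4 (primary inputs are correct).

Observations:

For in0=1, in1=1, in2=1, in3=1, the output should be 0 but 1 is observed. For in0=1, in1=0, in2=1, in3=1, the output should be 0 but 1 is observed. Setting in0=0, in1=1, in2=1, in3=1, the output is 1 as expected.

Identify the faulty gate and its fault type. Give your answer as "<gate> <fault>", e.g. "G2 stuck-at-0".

Fault-free values for test 1 (in0=1, in1=1, in2=1, in3=1): G0=1, G1=1, G2=1, G3=0, G4=0, giving Y=0. Observed 1.
Test 1: faults giving observed 1 are {G1 stuck-at-0, G1 inverted output, G2 stuck-at-0, G2 inverted output, G3 stuck-at-1, G3 inverted output, G4 stuck-at-1, G4 inverted output}.
Test 2 (in0=1, in1=0, in2=1, in3=1): fault-free G0=1, G1=1, G2=1, G3=1, G4=0 → 0; observed 1. Eliminates G1 stuck-at-0, G1 inverted output, G2 stuck-at-0, G2 inverted output, G3 stuck-at-1, G3 inverted output.
Test 3 (in0=0, in1=1, in2=1, in3=1): fault-free G0=1, G1=1, G2=0, G3=1, G4=1 → 1; observed 1. Eliminates G4 inverted output.
Only G4 stuck-at-1 is consistent with every test.

G4 stuck-at-1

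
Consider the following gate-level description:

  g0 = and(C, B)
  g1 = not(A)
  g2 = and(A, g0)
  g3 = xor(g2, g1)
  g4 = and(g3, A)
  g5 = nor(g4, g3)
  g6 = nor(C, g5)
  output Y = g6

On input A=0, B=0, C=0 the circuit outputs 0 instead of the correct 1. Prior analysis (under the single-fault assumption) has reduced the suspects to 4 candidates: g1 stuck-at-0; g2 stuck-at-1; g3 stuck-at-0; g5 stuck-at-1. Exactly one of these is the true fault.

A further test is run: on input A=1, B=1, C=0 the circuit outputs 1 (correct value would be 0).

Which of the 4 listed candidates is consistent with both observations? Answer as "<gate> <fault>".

Evaluate each candidate on input A=1, B=1, C=0:
  g1 stuck-at-0: g0=0, g1=0 [stuck-at-0], g2=0, g3=0, g4=0, g5=1, g6=0 → 0 — eliminated
  g2 stuck-at-1: g0=0, g1=0, g2=1 [stuck-at-1], g3=1, g4=1, g5=0, g6=1 → 1 — matches
  g3 stuck-at-0: g0=0, g1=0, g2=0, g3=0 [stuck-at-0], g4=0, g5=1, g6=0 → 0 — eliminated
  g5 stuck-at-1: g0=0, g1=0, g2=0, g3=0, g4=0, g5=1 [stuck-at-1], g6=0 → 0 — eliminated
Only g2 stuck-at-1 reproduces the observed 1.

g2 stuck-at-1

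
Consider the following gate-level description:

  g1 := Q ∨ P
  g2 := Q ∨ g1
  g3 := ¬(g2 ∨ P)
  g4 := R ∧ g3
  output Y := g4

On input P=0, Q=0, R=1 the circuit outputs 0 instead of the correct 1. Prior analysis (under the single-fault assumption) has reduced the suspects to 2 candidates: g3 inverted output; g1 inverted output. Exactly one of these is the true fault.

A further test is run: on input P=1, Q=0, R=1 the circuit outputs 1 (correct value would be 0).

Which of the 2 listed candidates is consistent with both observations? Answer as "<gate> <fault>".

Evaluate each candidate on input P=1, Q=0, R=1:
  g3 inverted output: g1=1, g2=1, g3=1 [inverted output], g4=1 → 1 — matches
  g1 inverted output: g1=0 [inverted output], g2=0, g3=0, g4=0 → 0 — eliminated
Only g3 inverted output reproduces the observed 1.

g3 inverted output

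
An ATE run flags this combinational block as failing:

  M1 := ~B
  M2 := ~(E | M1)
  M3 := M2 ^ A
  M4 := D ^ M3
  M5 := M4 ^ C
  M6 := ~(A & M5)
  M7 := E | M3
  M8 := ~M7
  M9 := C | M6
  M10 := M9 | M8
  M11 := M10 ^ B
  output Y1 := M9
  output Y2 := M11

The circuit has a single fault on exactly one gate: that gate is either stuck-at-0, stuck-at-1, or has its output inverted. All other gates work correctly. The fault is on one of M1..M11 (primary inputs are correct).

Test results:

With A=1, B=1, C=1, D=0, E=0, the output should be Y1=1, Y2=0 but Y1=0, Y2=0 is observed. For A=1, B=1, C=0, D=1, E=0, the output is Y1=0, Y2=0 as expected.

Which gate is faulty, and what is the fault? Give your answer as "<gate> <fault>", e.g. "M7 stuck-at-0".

M9 stuck-at-0

Fault-free values for test 1 (A=1, B=1, C=1, D=0, E=0): M1=0, M2=1, M3=0, M4=0, M5=1, M6=0, M7=0, M8=1, M9=1, M10=1, M11=0, giving Y1=1, Y2=0. Observed Y1=0, Y2=0.
Test 1: faults giving observed Y1=0, Y2=0 are {M9 stuck-at-0, M9 inverted output}.
Test 2 (A=1, B=1, C=0, D=1, E=0): fault-free M1=0, M2=1, M3=0, M4=1, M5=1, M6=0, M7=0, M8=1, M9=0, M10=1, M11=0 → Y1=0, Y2=0; observed Y1=0, Y2=0. Eliminates M9 inverted output.
Only M9 stuck-at-0 is consistent with every test.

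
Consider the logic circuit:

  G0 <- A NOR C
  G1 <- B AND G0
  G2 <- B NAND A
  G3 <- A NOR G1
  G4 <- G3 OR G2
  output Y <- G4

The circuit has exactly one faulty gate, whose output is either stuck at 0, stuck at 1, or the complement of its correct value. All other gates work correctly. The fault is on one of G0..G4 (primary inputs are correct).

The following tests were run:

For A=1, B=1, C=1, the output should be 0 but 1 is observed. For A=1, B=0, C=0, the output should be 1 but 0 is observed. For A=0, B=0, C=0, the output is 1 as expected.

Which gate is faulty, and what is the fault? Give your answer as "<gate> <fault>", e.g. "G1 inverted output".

G2 inverted output

Fault-free values for test 1 (A=1, B=1, C=1): G0=0, G1=0, G2=0, G3=0, G4=0, giving Y=0. Observed 1.
Test 1: faults giving observed 1 are {G2 stuck-at-1, G2 inverted output, G3 stuck-at-1, G3 inverted output, G4 stuck-at-1, G4 inverted output}.
Test 2 (A=1, B=0, C=0): fault-free G0=0, G1=0, G2=1, G3=0, G4=1 → 1; observed 0. Eliminates G2 stuck-at-1, G3 stuck-at-1, G3 inverted output, G4 stuck-at-1.
Test 3 (A=0, B=0, C=0): fault-free G0=1, G1=0, G2=1, G3=1, G4=1 → 1; observed 1. Eliminates G4 inverted output.
Only G2 inverted output is consistent with every test.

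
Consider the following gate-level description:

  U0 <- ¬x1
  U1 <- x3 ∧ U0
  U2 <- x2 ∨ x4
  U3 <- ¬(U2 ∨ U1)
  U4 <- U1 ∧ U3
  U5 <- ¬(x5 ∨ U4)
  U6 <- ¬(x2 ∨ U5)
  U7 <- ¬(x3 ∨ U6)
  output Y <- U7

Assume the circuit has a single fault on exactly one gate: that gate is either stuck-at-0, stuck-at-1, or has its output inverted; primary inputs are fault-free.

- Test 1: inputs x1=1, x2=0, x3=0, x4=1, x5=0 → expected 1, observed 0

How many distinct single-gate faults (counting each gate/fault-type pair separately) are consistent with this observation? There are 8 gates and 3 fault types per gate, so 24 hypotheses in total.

8

Fault-free: U0=0, U1=0, U2=1, U3=0, U4=0, U5=1, U6=0, U7=1 → 1. Observed 0.
  U0: none of the 3 fault types match ✗
  U1: none of the 3 fault types match ✗
  U2: none of the 3 fault types match ✗
  U3: none of the 3 fault types match ✗
  U4: stuck-at-1, inverted output ✓; others ✗
  U5: stuck-at-0, inverted output ✓; others ✗
  U6: stuck-at-1, inverted output ✓; others ✗
  U7: stuck-at-0, inverted output ✓; others ✗
Consistent faults: {U4 stuck-at-1, U4 inverted output, U5 stuck-at-0, U5 inverted output, U6 stuck-at-1, U6 inverted output, U7 stuck-at-0, U7 inverted output} — 8 in all.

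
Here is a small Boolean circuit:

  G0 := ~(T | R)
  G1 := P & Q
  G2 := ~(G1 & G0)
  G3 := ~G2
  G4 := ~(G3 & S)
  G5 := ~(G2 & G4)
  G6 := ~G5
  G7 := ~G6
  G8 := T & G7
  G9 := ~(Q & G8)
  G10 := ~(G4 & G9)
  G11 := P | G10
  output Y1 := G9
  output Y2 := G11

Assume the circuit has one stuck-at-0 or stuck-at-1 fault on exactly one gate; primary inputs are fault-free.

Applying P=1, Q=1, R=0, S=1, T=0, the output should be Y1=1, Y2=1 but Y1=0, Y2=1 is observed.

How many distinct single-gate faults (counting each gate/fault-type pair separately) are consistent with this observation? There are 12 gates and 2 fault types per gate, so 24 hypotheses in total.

Fault-free: G0=1, G1=1, G2=0, G3=1, G4=0, G5=1, G6=0, G7=1, G8=0, G9=1, G10=1, G11=1 → Y1=1, Y2=1. Observed Y1=0, Y2=1.
  G0: none of the 2 fault types match ✗
  G1: none of the 2 fault types match ✗
  G2: none of the 2 fault types match ✗
  G3: none of the 2 fault types match ✗
  G4: none of the 2 fault types match ✗
  G5: none of the 2 fault types match ✗
  G6: none of the 2 fault types match ✗
  G7: none of the 2 fault types match ✗
  G8: stuck-at-1 ✓; others ✗
  G9: stuck-at-0 ✓; others ✗
  G10: none of the 2 fault types match ✗
  G11: none of the 2 fault types match ✗
Consistent faults: {G8 stuck-at-1, G9 stuck-at-0} — 2 in all.

2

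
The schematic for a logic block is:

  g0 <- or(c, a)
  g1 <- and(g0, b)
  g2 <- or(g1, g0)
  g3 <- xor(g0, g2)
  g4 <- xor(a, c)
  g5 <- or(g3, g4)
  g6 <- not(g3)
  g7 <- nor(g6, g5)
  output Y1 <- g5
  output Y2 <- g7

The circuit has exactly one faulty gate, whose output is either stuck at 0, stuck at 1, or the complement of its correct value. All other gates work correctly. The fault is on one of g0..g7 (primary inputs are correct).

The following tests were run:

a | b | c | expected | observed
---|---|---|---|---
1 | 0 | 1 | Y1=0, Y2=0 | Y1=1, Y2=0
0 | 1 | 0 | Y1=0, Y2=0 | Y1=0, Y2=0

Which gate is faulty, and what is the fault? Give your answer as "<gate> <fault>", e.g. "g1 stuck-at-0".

Fault-free values for test 1 (a=1, b=0, c=1): g0=1, g1=0, g2=1, g3=0, g4=0, g5=0, g6=1, g7=0, giving Y1=0, Y2=0. Observed Y1=1, Y2=0.
Test 1: faults giving observed Y1=1, Y2=0 are {g2 stuck-at-0, g2 inverted output, g3 stuck-at-1, g3 inverted output, g4 stuck-at-1, g4 inverted output, g5 stuck-at-1, g5 inverted output}.
Test 2 (a=0, b=1, c=0): fault-free g0=0, g1=0, g2=0, g3=0, g4=0, g5=0, g6=1, g7=0 → Y1=0, Y2=0; observed Y1=0, Y2=0. Eliminates g2 inverted output, g3 stuck-at-1, g3 inverted output, g4 stuck-at-1, g4 inverted output, g5 stuck-at-1, g5 inverted output.
Only g2 stuck-at-0 is consistent with every test.

g2 stuck-at-0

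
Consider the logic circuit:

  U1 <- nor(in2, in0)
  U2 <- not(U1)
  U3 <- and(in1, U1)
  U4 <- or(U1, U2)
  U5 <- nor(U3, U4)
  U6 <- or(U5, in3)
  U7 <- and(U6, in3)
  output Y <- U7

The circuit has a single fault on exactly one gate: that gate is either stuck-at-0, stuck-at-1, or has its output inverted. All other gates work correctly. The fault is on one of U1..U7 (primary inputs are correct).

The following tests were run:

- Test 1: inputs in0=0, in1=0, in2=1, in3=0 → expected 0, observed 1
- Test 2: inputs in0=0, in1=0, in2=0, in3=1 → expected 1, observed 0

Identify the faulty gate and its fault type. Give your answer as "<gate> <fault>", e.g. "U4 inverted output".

U7 inverted output

Fault-free values for test 1 (in0=0, in1=0, in2=1, in3=0): U1=0, U2=1, U3=0, U4=1, U5=0, U6=0, U7=0, giving Y=0. Observed 1.
Test 1: faults giving observed 1 are {U7 stuck-at-1, U7 inverted output}.
Test 2 (in0=0, in1=0, in2=0, in3=1): fault-free U1=1, U2=0, U3=0, U4=1, U5=0, U6=1, U7=1 → 1; observed 0. Eliminates U7 stuck-at-1.
Only U7 inverted output is consistent with every test.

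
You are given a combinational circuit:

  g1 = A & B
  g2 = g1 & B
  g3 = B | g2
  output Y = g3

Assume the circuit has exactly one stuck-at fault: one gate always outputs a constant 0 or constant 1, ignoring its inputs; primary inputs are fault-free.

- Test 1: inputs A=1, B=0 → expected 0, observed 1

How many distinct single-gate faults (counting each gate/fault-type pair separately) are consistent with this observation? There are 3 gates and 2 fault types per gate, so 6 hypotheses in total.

2

Fault-free: g1=0, g2=0, g3=0 → 0. Observed 1.
  g1 stuck-at-0: output 0 ✗
  g1 stuck-at-1: output 0 ✗
  g2 stuck-at-0: output 0 ✗
  g2 stuck-at-1: output 1 ✓
  g3 stuck-at-0: output 0 ✗
  g3 stuck-at-1: output 1 ✓
Consistent faults: {g2 stuck-at-1, g3 stuck-at-1} — 2 in all.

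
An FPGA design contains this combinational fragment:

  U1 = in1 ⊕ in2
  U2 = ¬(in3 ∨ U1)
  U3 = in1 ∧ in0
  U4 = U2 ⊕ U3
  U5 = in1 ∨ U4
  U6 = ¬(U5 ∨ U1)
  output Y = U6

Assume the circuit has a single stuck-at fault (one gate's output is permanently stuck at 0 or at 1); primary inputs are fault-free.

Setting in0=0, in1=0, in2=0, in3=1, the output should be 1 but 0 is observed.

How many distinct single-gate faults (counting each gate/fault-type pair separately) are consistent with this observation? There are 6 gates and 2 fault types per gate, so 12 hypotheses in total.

6

Fault-free: U1=0, U2=0, U3=0, U4=0, U5=0, U6=1 → 1. Observed 0.
  U1 stuck-at-0: output 1 ✗
  U1 stuck-at-1: output 0 ✓
  U2 stuck-at-0: output 1 ✗
  U2 stuck-at-1: output 0 ✓
  U3 stuck-at-0: output 1 ✗
  U3 stuck-at-1: output 0 ✓
  U4 stuck-at-0: output 1 ✗
  U4 stuck-at-1: output 0 ✓
  U5 stuck-at-0: output 1 ✗
  U5 stuck-at-1: output 0 ✓
  U6 stuck-at-0: output 0 ✓
  U6 stuck-at-1: output 1 ✗
Consistent faults: {U1 stuck-at-1, U2 stuck-at-1, U3 stuck-at-1, U4 stuck-at-1, U5 stuck-at-1, U6 stuck-at-0} — 6 in all.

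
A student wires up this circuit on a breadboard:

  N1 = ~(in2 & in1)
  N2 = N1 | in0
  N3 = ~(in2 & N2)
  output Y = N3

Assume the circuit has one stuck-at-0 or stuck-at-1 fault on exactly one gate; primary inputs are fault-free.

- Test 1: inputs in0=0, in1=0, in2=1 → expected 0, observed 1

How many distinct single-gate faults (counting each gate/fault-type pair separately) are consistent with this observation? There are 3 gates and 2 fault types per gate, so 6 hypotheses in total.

Fault-free: N1=1, N2=1, N3=0 → 0. Observed 1.
  N1 stuck-at-0: output 1 ✓
  N1 stuck-at-1: output 0 ✗
  N2 stuck-at-0: output 1 ✓
  N2 stuck-at-1: output 0 ✗
  N3 stuck-at-0: output 0 ✗
  N3 stuck-at-1: output 1 ✓
Consistent faults: {N1 stuck-at-0, N2 stuck-at-0, N3 stuck-at-1} — 3 in all.

3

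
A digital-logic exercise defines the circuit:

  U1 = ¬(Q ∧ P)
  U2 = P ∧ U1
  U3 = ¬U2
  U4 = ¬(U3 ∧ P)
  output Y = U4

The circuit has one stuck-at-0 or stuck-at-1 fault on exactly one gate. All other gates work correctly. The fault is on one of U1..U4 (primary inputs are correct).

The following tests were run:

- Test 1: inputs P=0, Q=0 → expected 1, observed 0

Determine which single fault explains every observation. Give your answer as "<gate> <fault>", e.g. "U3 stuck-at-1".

Fault-free values for test 1 (P=0, Q=0): U1=1, U2=0, U3=1, U4=1, giving Y=1. Observed 0.
Test 1: faults giving observed 0 are {U4 stuck-at-0}.
Only U4 stuck-at-0 is consistent with every test.

U4 stuck-at-0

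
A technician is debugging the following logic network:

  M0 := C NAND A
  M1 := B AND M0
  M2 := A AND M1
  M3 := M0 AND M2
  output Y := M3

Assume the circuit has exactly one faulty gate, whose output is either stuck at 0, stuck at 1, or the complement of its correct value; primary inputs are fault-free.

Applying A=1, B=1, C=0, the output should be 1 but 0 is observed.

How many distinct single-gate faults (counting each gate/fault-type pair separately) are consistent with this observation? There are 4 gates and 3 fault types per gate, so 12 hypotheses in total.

8

Fault-free: M0=1, M1=1, M2=1, M3=1 → 1. Observed 0.
  M0 stuck-at-0: output 0 ✓
  M0 stuck-at-1: output 1 ✗
  M0 inverted output: output 0 ✓
  M1 stuck-at-0: output 0 ✓
  M1 stuck-at-1: output 1 ✗
  M1 inverted output: output 0 ✓
  M2 stuck-at-0: output 0 ✓
  M2 stuck-at-1: output 1 ✗
  M2 inverted output: output 0 ✓
  M3 stuck-at-0: output 0 ✓
  M3 stuck-at-1: output 1 ✗
  M3 inverted output: output 0 ✓
Consistent faults: {M0 stuck-at-0, M0 inverted output, M1 stuck-at-0, M1 inverted output, M2 stuck-at-0, M2 inverted output, M3 stuck-at-0, M3 inverted output} — 8 in all.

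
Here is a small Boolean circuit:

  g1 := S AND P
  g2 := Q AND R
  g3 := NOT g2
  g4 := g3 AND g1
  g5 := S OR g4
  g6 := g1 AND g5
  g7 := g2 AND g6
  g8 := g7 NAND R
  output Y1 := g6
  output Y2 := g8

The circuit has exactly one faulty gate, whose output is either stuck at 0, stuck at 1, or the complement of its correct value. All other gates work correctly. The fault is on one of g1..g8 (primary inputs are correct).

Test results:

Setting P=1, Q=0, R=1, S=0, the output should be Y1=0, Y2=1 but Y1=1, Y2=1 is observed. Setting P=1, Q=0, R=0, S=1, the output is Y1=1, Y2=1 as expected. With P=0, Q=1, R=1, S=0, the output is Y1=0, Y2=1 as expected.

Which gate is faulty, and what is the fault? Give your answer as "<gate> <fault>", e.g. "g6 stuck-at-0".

g1 stuck-at-1

Fault-free values for test 1 (P=1, Q=0, R=1, S=0): g1=0, g2=0, g3=1, g4=0, g5=0, g6=0, g7=0, g8=1, giving Y1=0, Y2=1. Observed Y1=1, Y2=1.
Test 1: faults giving observed Y1=1, Y2=1 are {g1 stuck-at-1, g1 inverted output, g6 stuck-at-1, g6 inverted output}.
Test 2 (P=1, Q=0, R=0, S=1): fault-free g1=1, g2=0, g3=1, g4=1, g5=1, g6=1, g7=0, g8=1 → Y1=1, Y2=1; observed Y1=1, Y2=1. Eliminates g1 inverted output, g6 inverted output.
Test 3 (P=0, Q=1, R=1, S=0): fault-free g1=0, g2=1, g3=0, g4=0, g5=0, g6=0, g7=0, g8=1 → Y1=0, Y2=1; observed Y1=0, Y2=1. Eliminates g6 stuck-at-1.
Only g1 stuck-at-1 is consistent with every test.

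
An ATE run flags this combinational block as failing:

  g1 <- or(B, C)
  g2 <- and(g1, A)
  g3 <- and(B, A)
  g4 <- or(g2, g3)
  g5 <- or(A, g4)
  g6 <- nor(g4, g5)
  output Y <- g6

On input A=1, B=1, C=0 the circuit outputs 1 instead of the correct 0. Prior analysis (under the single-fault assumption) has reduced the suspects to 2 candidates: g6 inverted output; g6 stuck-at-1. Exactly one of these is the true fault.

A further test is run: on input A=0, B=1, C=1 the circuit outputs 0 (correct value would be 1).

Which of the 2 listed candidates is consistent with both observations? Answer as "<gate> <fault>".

Evaluate each candidate on input A=0, B=1, C=1:
  g6 inverted output: g1=1, g2=0, g3=0, g4=0, g5=0, g6=0 [inverted output] → 0 — matches
  g6 stuck-at-1: g1=1, g2=0, g3=0, g4=0, g5=0, g6=1 [stuck-at-1] → 1 — eliminated
Only g6 inverted output reproduces the observed 0.

g6 inverted output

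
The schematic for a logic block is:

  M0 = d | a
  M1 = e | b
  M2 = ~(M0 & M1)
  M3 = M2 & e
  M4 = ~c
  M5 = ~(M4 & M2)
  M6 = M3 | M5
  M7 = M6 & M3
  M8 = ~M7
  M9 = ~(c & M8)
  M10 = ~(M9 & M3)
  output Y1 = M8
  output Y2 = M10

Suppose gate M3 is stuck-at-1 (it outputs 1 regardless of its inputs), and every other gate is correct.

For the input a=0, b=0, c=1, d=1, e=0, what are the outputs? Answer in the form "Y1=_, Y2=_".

Y1=0, Y2=0

Propagate with M3 forced: M0=1, M1=0, M2=1, M3=1 [stuck-at-1], M4=0, M5=1, M6=1, M7=1, M8=0, M9=1, M10=0.
So the outputs are Y1=0, Y2=0. (Without the fault they would be Y1=1, Y2=1.)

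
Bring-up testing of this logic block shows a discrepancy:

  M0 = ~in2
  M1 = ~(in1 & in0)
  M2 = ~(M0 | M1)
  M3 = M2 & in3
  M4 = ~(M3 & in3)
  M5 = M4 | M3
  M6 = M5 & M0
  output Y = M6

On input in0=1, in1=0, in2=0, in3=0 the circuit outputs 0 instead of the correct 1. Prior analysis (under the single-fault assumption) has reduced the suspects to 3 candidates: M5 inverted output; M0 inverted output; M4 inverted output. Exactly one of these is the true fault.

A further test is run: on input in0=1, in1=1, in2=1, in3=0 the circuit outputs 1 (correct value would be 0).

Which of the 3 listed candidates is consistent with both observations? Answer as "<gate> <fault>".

Evaluate each candidate on input in0=1, in1=1, in2=1, in3=0:
  M5 inverted output: M0=0, M1=0, M2=1, M3=0, M4=1, M5=0 [inverted output], M6=0 → 0 — eliminated
  M0 inverted output: M0=1 [inverted output], M1=0, M2=0, M3=0, M4=1, M5=1, M6=1 → 1 — matches
  M4 inverted output: M0=0, M1=0, M2=1, M3=0, M4=0 [inverted output], M5=0, M6=0 → 0 — eliminated
Only M0 inverted output reproduces the observed 1.

M0 inverted output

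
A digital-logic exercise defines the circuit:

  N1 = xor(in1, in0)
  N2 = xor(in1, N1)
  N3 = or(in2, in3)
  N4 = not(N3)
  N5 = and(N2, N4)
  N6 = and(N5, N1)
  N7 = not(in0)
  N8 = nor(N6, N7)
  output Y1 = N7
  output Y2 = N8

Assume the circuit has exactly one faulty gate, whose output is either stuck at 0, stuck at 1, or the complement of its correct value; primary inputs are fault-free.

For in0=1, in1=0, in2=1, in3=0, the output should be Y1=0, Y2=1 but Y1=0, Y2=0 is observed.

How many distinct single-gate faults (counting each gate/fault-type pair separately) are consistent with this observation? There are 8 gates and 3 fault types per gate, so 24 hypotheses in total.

Fault-free: N1=1, N2=1, N3=1, N4=0, N5=0, N6=0, N7=0, N8=1 → Y1=0, Y2=1. Observed Y1=0, Y2=0.
  N1: none of the 3 fault types match ✗
  N2: none of the 3 fault types match ✗
  N3: stuck-at-0, inverted output ✓; others ✗
  N4: stuck-at-1, inverted output ✓; others ✗
  N5: stuck-at-1, inverted output ✓; others ✗
  N6: stuck-at-1, inverted output ✓; others ✗
  N7: none of the 3 fault types match ✗
  N8: stuck-at-0, inverted output ✓; others ✗
Consistent faults: {N3 stuck-at-0, N3 inverted output, N4 stuck-at-1, N4 inverted output, N5 stuck-at-1, N5 inverted output, N6 stuck-at-1, N6 inverted output, N8 stuck-at-0, N8 inverted output} — 10 in all.

10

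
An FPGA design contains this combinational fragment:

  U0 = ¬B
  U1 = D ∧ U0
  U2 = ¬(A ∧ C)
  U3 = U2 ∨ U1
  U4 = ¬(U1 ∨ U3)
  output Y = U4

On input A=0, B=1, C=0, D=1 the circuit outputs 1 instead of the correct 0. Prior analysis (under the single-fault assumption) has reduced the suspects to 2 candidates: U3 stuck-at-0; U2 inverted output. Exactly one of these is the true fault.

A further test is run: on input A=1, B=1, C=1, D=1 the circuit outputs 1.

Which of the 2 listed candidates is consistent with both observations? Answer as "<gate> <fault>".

U3 stuck-at-0

Evaluate each candidate on input A=1, B=1, C=1, D=1:
  U3 stuck-at-0: U0=0, U1=0, U2=0, U3=0 [stuck-at-0], U4=1 → 1 — matches
  U2 inverted output: U0=0, U1=0, U2=1 [inverted output], U3=1, U4=0 → 0 — eliminated
Only U3 stuck-at-0 reproduces the observed 1.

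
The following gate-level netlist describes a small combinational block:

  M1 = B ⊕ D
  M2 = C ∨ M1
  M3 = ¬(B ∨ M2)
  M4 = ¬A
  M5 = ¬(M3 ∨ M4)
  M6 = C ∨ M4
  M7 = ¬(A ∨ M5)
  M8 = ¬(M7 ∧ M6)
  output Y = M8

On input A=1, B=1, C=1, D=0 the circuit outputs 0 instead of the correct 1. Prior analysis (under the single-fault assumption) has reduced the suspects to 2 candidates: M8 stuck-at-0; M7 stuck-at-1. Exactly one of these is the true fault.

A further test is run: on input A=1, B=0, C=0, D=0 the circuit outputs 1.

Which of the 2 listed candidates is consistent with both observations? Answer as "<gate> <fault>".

M7 stuck-at-1

Evaluate each candidate on input A=1, B=0, C=0, D=0:
  M8 stuck-at-0: M1=0, M2=0, M3=1, M4=0, M5=0, M6=0, M7=0, M8=0 [stuck-at-0] → 0 — eliminated
  M7 stuck-at-1: M1=0, M2=0, M3=1, M4=0, M5=0, M6=0, M7=1 [stuck-at-1], M8=1 → 1 — matches
Only M7 stuck-at-1 reproduces the observed 1.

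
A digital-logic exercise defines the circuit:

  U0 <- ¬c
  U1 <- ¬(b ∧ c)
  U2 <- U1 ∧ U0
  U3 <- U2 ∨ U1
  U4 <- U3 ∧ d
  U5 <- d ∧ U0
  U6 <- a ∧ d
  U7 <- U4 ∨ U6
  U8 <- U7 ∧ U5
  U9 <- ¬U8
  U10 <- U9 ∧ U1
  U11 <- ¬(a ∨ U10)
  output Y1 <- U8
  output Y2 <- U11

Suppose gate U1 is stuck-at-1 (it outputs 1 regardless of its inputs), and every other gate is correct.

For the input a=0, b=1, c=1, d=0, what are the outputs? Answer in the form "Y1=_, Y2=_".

Propagate with U1 forced: U0=0, U1=1 [stuck-at-1], U2=0, U3=1, U4=0, U5=0, U6=0, U7=0, U8=0, U9=1, U10=1, U11=0.
So the outputs are Y1=0, Y2=0. (Without the fault they would be Y1=0, Y2=1.)

Y1=0, Y2=0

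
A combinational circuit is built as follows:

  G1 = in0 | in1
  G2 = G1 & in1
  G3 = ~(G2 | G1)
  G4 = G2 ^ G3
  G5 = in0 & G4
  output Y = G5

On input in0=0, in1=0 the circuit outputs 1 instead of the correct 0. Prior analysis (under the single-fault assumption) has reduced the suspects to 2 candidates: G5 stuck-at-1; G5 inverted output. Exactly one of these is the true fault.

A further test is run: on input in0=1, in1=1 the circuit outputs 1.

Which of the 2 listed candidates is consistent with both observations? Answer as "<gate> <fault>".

G5 stuck-at-1

Evaluate each candidate on input in0=1, in1=1:
  G5 stuck-at-1: G1=1, G2=1, G3=0, G4=1, G5=1 [stuck-at-1] → 1 — matches
  G5 inverted output: G1=1, G2=1, G3=0, G4=1, G5=0 [inverted output] → 0 — eliminated
Only G5 stuck-at-1 reproduces the observed 1.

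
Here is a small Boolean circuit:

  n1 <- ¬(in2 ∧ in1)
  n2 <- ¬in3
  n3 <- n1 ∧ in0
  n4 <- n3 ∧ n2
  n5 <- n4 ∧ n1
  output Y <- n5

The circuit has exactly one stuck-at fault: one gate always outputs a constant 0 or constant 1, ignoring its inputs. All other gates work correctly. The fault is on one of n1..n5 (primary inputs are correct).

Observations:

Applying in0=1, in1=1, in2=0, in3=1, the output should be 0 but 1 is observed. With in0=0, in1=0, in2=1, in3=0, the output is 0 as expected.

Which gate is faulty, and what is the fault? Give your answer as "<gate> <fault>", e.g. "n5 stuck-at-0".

n2 stuck-at-1

Fault-free values for test 1 (in0=1, in1=1, in2=0, in3=1): n1=1, n2=0, n3=1, n4=0, n5=0, giving Y=0. Observed 1.
Test 1: faults giving observed 1 are {n2 stuck-at-1, n4 stuck-at-1, n5 stuck-at-1}.
Test 2 (in0=0, in1=0, in2=1, in3=0): fault-free n1=1, n2=1, n3=0, n4=0, n5=0 → 0; observed 0. Eliminates n4 stuck-at-1, n5 stuck-at-1.
Only n2 stuck-at-1 is consistent with every test.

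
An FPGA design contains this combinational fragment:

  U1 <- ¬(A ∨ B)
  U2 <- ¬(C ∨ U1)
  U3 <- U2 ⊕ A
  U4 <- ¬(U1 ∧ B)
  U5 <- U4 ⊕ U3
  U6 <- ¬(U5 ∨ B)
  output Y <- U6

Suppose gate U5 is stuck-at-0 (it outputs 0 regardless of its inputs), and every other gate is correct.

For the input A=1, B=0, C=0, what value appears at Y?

Propagate with U5 forced: U1=0, U2=1, U3=0, U4=1, U5=0 [stuck-at-0], U6=1.
So Y = 1. (Without the fault it would be 0.)

1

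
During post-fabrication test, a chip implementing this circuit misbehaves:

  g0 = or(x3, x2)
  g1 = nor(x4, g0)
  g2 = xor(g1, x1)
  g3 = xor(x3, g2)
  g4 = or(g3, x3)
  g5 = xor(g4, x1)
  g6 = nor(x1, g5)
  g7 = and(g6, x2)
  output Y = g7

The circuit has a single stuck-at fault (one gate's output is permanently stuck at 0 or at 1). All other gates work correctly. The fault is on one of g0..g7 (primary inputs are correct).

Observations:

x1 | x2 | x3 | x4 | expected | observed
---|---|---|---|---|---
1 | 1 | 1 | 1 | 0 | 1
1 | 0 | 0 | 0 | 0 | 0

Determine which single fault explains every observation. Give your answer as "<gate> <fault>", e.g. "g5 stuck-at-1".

Fault-free values for test 1 (x1=1, x2=1, x3=1, x4=1): g0=1, g1=0, g2=1, g3=0, g4=1, g5=0, g6=0, g7=0, giving Y=0. Observed 1.
Test 1: faults giving observed 1 are {g6 stuck-at-1, g7 stuck-at-1}.
Test 2 (x1=1, x2=0, x3=0, x4=0): fault-free g0=0, g1=1, g2=0, g3=0, g4=0, g5=1, g6=0, g7=0 → 0; observed 0. Eliminates g7 stuck-at-1.
Only g6 stuck-at-1 is consistent with every test.

g6 stuck-at-1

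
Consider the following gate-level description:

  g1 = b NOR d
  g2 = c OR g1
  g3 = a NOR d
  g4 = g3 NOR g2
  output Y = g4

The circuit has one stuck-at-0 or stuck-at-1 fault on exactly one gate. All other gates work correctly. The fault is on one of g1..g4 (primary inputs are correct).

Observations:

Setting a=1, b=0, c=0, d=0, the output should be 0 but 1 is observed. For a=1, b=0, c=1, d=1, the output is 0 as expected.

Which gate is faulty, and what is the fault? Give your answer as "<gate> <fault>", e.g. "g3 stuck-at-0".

g1 stuck-at-0

Fault-free values for test 1 (a=1, b=0, c=0, d=0): g1=1, g2=1, g3=0, g4=0, giving Y=0. Observed 1.
Test 1: faults giving observed 1 are {g1 stuck-at-0, g2 stuck-at-0, g4 stuck-at-1}.
Test 2 (a=1, b=0, c=1, d=1): fault-free g1=0, g2=1, g3=0, g4=0 → 0; observed 0. Eliminates g2 stuck-at-0, g4 stuck-at-1.
Only g1 stuck-at-0 is consistent with every test.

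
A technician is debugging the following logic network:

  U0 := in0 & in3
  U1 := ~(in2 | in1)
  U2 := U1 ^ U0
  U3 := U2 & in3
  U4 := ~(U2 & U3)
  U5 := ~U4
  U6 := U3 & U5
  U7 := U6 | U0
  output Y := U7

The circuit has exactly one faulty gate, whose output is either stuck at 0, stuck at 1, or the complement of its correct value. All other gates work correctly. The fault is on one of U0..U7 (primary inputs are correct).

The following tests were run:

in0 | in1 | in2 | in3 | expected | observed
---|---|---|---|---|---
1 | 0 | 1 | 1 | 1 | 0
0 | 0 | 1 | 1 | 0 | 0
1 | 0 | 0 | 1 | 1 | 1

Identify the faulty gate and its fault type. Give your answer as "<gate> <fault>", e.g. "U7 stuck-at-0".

Fault-free values for test 1 (in0=1, in1=0, in2=1, in3=1): U0=1, U1=0, U2=1, U3=1, U4=0, U5=1, U6=1, U7=1, giving Y=1. Observed 0.
Test 1: faults giving observed 0 are {U0 stuck-at-0, U0 inverted output, U7 stuck-at-0, U7 inverted output}.
Test 2 (in0=0, in1=0, in2=1, in3=1): fault-free U0=0, U1=0, U2=0, U3=0, U4=1, U5=0, U6=0, U7=0 → 0; observed 0. Eliminates U0 inverted output, U7 inverted output.
Test 3 (in0=1, in1=0, in2=0, in3=1): fault-free U0=1, U1=1, U2=0, U3=0, U4=1, U5=0, U6=0, U7=1 → 1; observed 1. Eliminates U7 stuck-at-0.
Only U0 stuck-at-0 is consistent with every test.

U0 stuck-at-0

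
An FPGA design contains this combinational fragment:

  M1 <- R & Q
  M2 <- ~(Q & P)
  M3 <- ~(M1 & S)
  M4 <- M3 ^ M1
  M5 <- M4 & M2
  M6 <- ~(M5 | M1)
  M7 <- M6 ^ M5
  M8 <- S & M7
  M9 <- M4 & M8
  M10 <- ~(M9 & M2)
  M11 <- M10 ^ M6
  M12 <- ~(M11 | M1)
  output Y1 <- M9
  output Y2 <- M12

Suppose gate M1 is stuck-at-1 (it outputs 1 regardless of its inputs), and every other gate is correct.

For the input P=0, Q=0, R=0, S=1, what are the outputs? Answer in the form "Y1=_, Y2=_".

Propagate with M1 forced: M1=1 [stuck-at-1], M2=1, M3=0, M4=1, M5=1, M6=0, M7=1, M8=1, M9=1, M10=0, M11=0, M12=0.
So the outputs are Y1=1, Y2=0. (Without the fault they would be Y1=1, Y2=1.)

Y1=1, Y2=0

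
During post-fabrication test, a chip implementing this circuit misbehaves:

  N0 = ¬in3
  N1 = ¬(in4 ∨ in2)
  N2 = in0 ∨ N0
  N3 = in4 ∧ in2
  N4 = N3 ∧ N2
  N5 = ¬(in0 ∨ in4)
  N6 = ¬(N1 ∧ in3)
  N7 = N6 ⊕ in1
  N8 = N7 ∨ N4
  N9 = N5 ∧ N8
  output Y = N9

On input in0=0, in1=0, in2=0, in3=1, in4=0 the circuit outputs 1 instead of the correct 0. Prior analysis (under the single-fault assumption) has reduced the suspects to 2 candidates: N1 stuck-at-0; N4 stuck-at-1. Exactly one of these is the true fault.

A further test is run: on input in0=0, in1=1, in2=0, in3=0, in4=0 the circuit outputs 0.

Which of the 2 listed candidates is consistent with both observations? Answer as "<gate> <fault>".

Evaluate each candidate on input in0=0, in1=1, in2=0, in3=0, in4=0:
  N1 stuck-at-0: N0=1, N1=0 [stuck-at-0], N2=1, N3=0, N4=0, N5=1, N6=1, N7=0, N8=0, N9=0 → 0 — matches
  N4 stuck-at-1: N0=1, N1=1, N2=1, N3=0, N4=1 [stuck-at-1], N5=1, N6=1, N7=0, N8=1, N9=1 → 1 — eliminated
Only N1 stuck-at-0 reproduces the observed 0.

N1 stuck-at-0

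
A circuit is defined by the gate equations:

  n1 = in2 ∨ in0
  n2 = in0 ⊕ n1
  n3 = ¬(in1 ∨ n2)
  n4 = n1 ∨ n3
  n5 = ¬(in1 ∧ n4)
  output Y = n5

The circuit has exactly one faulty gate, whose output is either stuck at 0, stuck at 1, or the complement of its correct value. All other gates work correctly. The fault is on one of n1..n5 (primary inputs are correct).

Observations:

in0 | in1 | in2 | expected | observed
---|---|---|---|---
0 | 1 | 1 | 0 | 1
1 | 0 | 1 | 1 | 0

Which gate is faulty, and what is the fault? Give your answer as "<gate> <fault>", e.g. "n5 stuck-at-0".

Fault-free values for test 1 (in0=0, in1=1, in2=1): n1=1, n2=1, n3=0, n4=1, n5=0, giving Y=0. Observed 1.
Test 1: faults giving observed 1 are {n1 stuck-at-0, n1 inverted output, n4 stuck-at-0, n4 inverted output, n5 stuck-at-1, n5 inverted output}.
Test 2 (in0=1, in1=0, in2=1): fault-free n1=1, n2=0, n3=1, n4=1, n5=1 → 1; observed 0. Eliminates n1 stuck-at-0, n1 inverted output, n4 stuck-at-0, n4 inverted output, n5 stuck-at-1.
Only n5 inverted output is consistent with every test.

n5 inverted output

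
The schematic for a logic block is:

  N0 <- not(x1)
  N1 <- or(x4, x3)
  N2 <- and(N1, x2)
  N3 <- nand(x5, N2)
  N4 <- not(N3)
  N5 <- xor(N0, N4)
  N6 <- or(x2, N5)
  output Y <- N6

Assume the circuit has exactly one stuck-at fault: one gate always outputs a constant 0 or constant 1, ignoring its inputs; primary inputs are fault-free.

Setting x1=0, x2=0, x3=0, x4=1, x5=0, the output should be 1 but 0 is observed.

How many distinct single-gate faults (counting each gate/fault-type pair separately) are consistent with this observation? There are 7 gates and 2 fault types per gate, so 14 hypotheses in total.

5

Fault-free: N0=1, N1=1, N2=0, N3=1, N4=0, N5=1, N6=1 → 1. Observed 0.
  N0 stuck-at-0: output 0 ✓
  N0 stuck-at-1: output 1 ✗
  N1 stuck-at-0: output 1 ✗
  N1 stuck-at-1: output 1 ✗
  N2 stuck-at-0: output 1 ✗
  N2 stuck-at-1: output 1 ✗
  N3 stuck-at-0: output 0 ✓
  N3 stuck-at-1: output 1 ✗
  N4 stuck-at-0: output 1 ✗
  N4 stuck-at-1: output 0 ✓
  N5 stuck-at-0: output 0 ✓
  N5 stuck-at-1: output 1 ✗
  N6 stuck-at-0: output 0 ✓
  N6 stuck-at-1: output 1 ✗
Consistent faults: {N0 stuck-at-0, N3 stuck-at-0, N4 stuck-at-1, N5 stuck-at-0, N6 stuck-at-0} — 5 in all.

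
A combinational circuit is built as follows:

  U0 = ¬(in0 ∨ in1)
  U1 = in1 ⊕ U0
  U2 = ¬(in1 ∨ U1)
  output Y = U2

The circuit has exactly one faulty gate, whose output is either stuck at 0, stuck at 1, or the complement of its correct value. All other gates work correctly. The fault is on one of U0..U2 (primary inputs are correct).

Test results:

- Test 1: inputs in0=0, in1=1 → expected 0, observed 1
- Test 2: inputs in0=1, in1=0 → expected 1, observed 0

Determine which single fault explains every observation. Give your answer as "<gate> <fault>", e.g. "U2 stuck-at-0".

Fault-free values for test 1 (in0=0, in1=1): U0=0, U1=1, U2=0, giving Y=0. Observed 1.
Test 1: faults giving observed 1 are {U2 stuck-at-1, U2 inverted output}.
Test 2 (in0=1, in1=0): fault-free U0=0, U1=0, U2=1 → 1; observed 0. Eliminates U2 stuck-at-1.
Only U2 inverted output is consistent with every test.

U2 inverted output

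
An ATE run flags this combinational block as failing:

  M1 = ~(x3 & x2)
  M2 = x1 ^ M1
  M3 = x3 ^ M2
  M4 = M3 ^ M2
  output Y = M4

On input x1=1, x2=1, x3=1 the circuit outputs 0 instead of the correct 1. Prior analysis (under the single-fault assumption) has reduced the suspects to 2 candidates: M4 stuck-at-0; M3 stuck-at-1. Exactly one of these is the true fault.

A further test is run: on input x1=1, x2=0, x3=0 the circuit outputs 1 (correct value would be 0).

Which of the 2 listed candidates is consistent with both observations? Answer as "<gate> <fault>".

Evaluate each candidate on input x1=1, x2=0, x3=0:
  M4 stuck-at-0: M1=1, M2=0, M3=0, M4=0 [stuck-at-0] → 0 — eliminated
  M3 stuck-at-1: M1=1, M2=0, M3=1 [stuck-at-1], M4=1 → 1 — matches
Only M3 stuck-at-1 reproduces the observed 1.

M3 stuck-at-1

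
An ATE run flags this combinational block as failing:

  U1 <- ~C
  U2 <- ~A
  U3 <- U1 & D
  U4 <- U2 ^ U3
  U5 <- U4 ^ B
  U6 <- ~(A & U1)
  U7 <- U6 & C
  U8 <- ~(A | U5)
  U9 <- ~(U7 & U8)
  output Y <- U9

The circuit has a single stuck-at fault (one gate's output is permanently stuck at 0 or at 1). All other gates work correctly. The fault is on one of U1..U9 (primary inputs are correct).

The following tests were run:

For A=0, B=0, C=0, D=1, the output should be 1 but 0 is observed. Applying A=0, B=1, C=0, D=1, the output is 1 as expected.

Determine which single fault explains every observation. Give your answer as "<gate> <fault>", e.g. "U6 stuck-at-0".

Fault-free values for test 1 (A=0, B=0, C=0, D=1): U1=1, U2=1, U3=1, U4=0, U5=0, U6=1, U7=0, U8=1, U9=1, giving Y=1. Observed 0.
Test 1: faults giving observed 0 are {U7 stuck-at-1, U9 stuck-at-0}.
Test 2 (A=0, B=1, C=0, D=1): fault-free U1=1, U2=1, U3=1, U4=0, U5=1, U6=1, U7=0, U8=0, U9=1 → 1; observed 1. Eliminates U9 stuck-at-0.
Only U7 stuck-at-1 is consistent with every test.

U7 stuck-at-1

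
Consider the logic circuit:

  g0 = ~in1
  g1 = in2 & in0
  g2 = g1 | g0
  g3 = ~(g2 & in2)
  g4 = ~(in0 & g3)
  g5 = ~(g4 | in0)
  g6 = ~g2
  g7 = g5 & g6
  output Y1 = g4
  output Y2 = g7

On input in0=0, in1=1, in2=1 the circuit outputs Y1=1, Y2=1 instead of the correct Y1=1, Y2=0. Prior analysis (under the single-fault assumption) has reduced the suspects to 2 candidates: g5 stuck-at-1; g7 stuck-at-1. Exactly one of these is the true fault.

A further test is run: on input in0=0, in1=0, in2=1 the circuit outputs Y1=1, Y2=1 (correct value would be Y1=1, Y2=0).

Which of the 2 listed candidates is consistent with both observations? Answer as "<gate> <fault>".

Evaluate each candidate on input in0=0, in1=0, in2=1:
  g5 stuck-at-1: g0=1, g1=0, g2=1, g3=0, g4=1, g5=1 [stuck-at-1], g6=0, g7=0 → Y1=1, Y2=0 — eliminated
  g7 stuck-at-1: g0=1, g1=0, g2=1, g3=0, g4=1, g5=0, g6=0, g7=1 [stuck-at-1] → Y1=1, Y2=1 — matches
Only g7 stuck-at-1 reproduces the observed Y1=1, Y2=1.

g7 stuck-at-1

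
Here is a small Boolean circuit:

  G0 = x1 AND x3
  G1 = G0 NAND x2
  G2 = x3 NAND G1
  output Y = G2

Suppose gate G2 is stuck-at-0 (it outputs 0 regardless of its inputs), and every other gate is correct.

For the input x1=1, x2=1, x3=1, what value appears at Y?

Propagate with G2 forced: G0=1, G1=0, G2=0 [stuck-at-0].
So Y = 0. (Without the fault it would be 1.)

0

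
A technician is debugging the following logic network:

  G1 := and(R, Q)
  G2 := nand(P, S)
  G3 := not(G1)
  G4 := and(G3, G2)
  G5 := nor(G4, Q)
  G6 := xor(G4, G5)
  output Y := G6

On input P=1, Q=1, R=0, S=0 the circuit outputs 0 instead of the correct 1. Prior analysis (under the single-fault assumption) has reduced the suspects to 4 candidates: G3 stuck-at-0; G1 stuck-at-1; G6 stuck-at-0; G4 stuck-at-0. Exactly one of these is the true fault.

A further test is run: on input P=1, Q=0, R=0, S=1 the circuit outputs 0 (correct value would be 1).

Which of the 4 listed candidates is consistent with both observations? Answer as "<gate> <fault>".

Evaluate each candidate on input P=1, Q=0, R=0, S=1:
  G3 stuck-at-0: G1=0, G2=0, G3=0 [stuck-at-0], G4=0, G5=1, G6=1 → 1 — eliminated
  G1 stuck-at-1: G1=1 [stuck-at-1], G2=0, G3=0, G4=0, G5=1, G6=1 → 1 — eliminated
  G6 stuck-at-0: G1=0, G2=0, G3=1, G4=0, G5=1, G6=0 [stuck-at-0] → 0 — matches
  G4 stuck-at-0: G1=0, G2=0, G3=1, G4=0 [stuck-at-0], G5=1, G6=1 → 1 — eliminated
Only G6 stuck-at-0 reproduces the observed 0.

G6 stuck-at-0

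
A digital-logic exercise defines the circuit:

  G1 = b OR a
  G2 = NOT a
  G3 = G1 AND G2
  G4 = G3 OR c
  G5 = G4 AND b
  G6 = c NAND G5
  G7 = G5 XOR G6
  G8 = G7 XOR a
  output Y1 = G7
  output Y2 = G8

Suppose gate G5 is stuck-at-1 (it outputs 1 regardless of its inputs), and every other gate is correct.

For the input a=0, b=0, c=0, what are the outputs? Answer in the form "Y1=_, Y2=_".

Y1=0, Y2=0

Propagate with G5 forced: G1=0, G2=1, G3=0, G4=0, G5=1 [stuck-at-1], G6=1, G7=0, G8=0.
So the outputs are Y1=0, Y2=0. (Without the fault they would be Y1=1, Y2=1.)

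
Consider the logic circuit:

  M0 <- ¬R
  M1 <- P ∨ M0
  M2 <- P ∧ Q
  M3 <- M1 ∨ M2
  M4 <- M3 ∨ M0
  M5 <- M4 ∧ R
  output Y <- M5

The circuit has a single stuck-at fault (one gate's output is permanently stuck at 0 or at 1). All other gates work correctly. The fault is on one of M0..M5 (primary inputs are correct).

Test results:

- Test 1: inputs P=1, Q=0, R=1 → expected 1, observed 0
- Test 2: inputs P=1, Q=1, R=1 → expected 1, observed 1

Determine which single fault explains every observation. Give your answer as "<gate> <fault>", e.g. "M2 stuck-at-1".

Fault-free values for test 1 (P=1, Q=0, R=1): M0=0, M1=1, M2=0, M3=1, M4=1, M5=1, giving Y=1. Observed 0.
Test 1: faults giving observed 0 are {M1 stuck-at-0, M3 stuck-at-0, M4 stuck-at-0, M5 stuck-at-0}.
Test 2 (P=1, Q=1, R=1): fault-free M0=0, M1=1, M2=1, M3=1, M4=1, M5=1 → 1; observed 1. Eliminates M3 stuck-at-0, M4 stuck-at-0, M5 stuck-at-0.
Only M1 stuck-at-0 is consistent with every test.

M1 stuck-at-0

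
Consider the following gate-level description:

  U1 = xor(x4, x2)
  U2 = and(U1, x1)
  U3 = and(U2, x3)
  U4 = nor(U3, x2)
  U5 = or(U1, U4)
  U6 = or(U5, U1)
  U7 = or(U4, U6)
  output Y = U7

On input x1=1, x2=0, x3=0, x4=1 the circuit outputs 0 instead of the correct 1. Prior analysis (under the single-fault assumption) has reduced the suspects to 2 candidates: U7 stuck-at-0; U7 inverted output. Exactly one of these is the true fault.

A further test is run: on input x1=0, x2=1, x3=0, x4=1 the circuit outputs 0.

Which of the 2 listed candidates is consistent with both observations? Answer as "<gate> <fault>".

Evaluate each candidate on input x1=0, x2=1, x3=0, x4=1:
  U7 stuck-at-0: U1=0, U2=0, U3=0, U4=0, U5=0, U6=0, U7=0 [stuck-at-0] → 0 — matches
  U7 inverted output: U1=0, U2=0, U3=0, U4=0, U5=0, U6=0, U7=1 [inverted output] → 1 — eliminated
Only U7 stuck-at-0 reproduces the observed 0.

U7 stuck-at-0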